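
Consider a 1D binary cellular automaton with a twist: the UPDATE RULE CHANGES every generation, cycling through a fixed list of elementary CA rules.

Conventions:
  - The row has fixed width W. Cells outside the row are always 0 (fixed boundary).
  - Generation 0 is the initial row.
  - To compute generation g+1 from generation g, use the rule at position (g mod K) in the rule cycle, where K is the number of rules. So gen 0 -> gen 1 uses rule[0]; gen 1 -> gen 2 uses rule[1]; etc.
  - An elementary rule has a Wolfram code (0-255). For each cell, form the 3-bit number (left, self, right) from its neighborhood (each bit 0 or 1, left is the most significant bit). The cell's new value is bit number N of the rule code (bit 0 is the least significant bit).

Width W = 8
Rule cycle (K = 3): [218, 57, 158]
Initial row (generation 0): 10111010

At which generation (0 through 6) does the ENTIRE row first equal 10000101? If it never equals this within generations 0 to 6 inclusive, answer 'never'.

Answer: never

Derivation:
Gen 0: 10111010
Gen 1 (rule 218): 00111001
Gen 2 (rule 57): 10100100
Gen 3 (rule 158): 10111110
Gen 4 (rule 218): 00111111
Gen 5 (rule 57): 10100000
Gen 6 (rule 158): 10110000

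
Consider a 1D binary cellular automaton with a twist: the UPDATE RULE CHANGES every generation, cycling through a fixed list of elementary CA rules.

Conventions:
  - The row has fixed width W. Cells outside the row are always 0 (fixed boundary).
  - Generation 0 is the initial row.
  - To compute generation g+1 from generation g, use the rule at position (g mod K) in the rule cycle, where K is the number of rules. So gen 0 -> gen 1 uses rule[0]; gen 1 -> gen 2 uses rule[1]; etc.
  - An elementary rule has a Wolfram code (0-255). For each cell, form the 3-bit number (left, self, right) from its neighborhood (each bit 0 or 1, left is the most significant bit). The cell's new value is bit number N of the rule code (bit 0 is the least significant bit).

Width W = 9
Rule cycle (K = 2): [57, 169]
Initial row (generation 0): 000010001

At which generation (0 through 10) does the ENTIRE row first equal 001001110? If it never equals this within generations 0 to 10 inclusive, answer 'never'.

Gen 0: 000010001
Gen 1 (rule 57): 111001100
Gen 2 (rule 169): 110001001
Gen 3 (rule 57): 101100100
Gen 4 (rule 169): 011000001
Gen 5 (rule 57): 010111100
Gen 6 (rule 169): 001111001
Gen 7 (rule 57): 101000100
Gen 8 (rule 169): 010010001
Gen 9 (rule 57): 001001100
Gen 10 (rule 169): 100001001

Answer: never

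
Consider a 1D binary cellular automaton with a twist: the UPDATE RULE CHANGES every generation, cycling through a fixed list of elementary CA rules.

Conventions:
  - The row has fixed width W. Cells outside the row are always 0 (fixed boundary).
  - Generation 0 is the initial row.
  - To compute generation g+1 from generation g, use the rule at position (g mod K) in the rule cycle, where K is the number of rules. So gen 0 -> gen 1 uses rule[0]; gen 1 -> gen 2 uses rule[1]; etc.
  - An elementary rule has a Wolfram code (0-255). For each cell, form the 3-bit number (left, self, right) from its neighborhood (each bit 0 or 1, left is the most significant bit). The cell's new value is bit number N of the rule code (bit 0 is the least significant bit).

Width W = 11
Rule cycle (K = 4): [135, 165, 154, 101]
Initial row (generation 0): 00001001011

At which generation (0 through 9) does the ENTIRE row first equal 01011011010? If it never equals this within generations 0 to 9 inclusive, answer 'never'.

Answer: 6

Derivation:
Gen 0: 00001001011
Gen 1 (rule 135): 11111011000
Gen 2 (rule 165): 01110100011
Gen 3 (rule 154): 11100010110
Gen 4 (rule 101): 00101011010
Gen 5 (rule 135): 11101000010
Gen 6 (rule 165): 01011011010
Gen 7 (rule 154): 10010010001
Gen 8 (rule 101): 10010010101
Gen 9 (rule 135): 10110110101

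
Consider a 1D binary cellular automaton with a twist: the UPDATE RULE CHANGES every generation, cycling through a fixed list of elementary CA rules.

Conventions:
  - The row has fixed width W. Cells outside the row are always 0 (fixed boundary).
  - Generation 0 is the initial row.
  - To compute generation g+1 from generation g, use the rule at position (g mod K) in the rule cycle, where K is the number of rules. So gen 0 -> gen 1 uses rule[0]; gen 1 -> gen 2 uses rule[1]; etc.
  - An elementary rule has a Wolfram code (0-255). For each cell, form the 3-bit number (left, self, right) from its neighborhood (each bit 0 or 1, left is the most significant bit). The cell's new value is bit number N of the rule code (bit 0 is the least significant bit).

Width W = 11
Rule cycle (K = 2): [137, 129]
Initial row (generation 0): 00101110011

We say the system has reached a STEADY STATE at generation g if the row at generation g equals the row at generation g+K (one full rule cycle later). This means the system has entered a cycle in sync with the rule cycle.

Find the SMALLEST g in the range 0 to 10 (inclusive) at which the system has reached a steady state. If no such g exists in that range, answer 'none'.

Gen 0: 00101110011
Gen 1 (rule 137): 10001100010
Gen 2 (rule 129): 00100001000
Gen 3 (rule 137): 10001100011
Gen 4 (rule 129): 00100001000
Gen 5 (rule 137): 10001100011
Gen 6 (rule 129): 00100001000
Gen 7 (rule 137): 10001100011
Gen 8 (rule 129): 00100001000
Gen 9 (rule 137): 10001100011
Gen 10 (rule 129): 00100001000
Gen 11 (rule 137): 10001100011
Gen 12 (rule 129): 00100001000

Answer: 2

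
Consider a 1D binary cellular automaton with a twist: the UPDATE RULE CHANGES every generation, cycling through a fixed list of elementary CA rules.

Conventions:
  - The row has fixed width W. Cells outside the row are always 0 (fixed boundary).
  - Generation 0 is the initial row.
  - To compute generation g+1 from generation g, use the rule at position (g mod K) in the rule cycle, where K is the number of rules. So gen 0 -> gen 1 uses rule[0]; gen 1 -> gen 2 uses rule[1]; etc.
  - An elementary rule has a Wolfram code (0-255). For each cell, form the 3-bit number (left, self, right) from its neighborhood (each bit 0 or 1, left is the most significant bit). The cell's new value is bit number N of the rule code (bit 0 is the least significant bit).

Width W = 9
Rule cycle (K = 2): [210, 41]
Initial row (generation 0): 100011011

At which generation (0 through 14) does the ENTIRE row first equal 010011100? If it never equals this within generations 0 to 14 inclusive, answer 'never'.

Answer: 8

Derivation:
Gen 0: 100011011
Gen 1 (rule 210): 010101001
Gen 2 (rule 41): 001010000
Gen 3 (rule 210): 010001000
Gen 4 (rule 41): 000100011
Gen 5 (rule 210): 001010101
Gen 6 (rule 41): 100101010
Gen 7 (rule 210): 011000001
Gen 8 (rule 41): 010011100
Gen 9 (rule 210): 101101110
Gen 10 (rule 41): 011011000
Gen 11 (rule 210): 101001100
Gen 12 (rule 41): 010001001
Gen 13 (rule 210): 101010110
Gen 14 (rule 41): 010101100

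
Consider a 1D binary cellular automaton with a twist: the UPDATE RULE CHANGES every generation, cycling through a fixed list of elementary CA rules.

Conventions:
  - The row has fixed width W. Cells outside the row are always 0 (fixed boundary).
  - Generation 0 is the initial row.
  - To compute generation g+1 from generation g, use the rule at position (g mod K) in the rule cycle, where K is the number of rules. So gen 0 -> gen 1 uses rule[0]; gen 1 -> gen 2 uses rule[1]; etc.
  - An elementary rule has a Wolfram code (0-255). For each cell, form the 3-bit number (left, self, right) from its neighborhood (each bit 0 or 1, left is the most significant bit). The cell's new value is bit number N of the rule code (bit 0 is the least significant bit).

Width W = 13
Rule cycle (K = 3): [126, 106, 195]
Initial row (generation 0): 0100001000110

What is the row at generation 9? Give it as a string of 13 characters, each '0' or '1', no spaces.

Answer: 1010110011011

Derivation:
Gen 0: 0100001000110
Gen 1 (rule 126): 1110011101111
Gen 2 (rule 106): 1010110111001
Gen 3 (rule 195): 0000010011010
Gen 4 (rule 126): 0000111111111
Gen 5 (rule 106): 0001100000001
Gen 6 (rule 195): 1110101111110
Gen 7 (rule 126): 1011111000011
Gen 8 (rule 106): 0110001000111
Gen 9 (rule 195): 1010110011011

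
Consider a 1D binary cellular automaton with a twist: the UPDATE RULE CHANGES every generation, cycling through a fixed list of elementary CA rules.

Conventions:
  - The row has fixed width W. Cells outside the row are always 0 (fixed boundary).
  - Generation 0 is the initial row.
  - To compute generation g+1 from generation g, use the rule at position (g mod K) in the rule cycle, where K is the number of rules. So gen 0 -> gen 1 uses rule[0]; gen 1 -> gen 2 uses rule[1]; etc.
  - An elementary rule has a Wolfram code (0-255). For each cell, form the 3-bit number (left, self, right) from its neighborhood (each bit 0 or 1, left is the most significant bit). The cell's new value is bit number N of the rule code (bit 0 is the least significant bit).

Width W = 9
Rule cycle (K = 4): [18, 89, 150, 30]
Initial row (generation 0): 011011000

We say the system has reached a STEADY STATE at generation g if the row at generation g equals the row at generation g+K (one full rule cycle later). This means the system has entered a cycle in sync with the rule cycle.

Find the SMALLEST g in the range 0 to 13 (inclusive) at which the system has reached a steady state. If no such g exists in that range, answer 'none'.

Answer: none

Derivation:
Gen 0: 011011000
Gen 1 (rule 18): 100000100
Gen 2 (rule 89): 011110011
Gen 3 (rule 150): 101101100
Gen 4 (rule 30): 101001010
Gen 5 (rule 18): 000110001
Gen 6 (rule 89): 110111100
Gen 7 (rule 150): 000011010
Gen 8 (rule 30): 000110011
Gen 9 (rule 18): 001001100
Gen 10 (rule 89): 100101111
Gen 11 (rule 150): 111100110
Gen 12 (rule 30): 100011101
Gen 13 (rule 18): 010100000
Gen 14 (rule 89): 000011111
Gen 15 (rule 150): 000101110
Gen 16 (rule 30): 001101001
Gen 17 (rule 18): 010000110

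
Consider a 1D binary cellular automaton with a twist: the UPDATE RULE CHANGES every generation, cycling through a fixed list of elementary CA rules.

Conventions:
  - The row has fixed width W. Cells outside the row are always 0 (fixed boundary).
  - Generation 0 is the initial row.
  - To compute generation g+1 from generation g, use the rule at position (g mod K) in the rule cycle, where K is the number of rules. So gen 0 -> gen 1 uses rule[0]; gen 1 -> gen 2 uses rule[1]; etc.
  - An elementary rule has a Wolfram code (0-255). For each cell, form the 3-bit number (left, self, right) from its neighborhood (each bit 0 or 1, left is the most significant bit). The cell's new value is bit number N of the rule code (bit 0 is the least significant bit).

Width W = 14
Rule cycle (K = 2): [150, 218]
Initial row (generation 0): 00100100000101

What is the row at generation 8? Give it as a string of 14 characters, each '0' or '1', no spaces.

Answer: 11111111111000

Derivation:
Gen 0: 00100100000101
Gen 1 (rule 150): 01111110001101
Gen 2 (rule 218): 11111111011100
Gen 3 (rule 150): 01111110001010
Gen 4 (rule 218): 11111111010001
Gen 5 (rule 150): 01111110011011
Gen 6 (rule 218): 11111111111011
Gen 7 (rule 150): 01111111110000
Gen 8 (rule 218): 11111111111000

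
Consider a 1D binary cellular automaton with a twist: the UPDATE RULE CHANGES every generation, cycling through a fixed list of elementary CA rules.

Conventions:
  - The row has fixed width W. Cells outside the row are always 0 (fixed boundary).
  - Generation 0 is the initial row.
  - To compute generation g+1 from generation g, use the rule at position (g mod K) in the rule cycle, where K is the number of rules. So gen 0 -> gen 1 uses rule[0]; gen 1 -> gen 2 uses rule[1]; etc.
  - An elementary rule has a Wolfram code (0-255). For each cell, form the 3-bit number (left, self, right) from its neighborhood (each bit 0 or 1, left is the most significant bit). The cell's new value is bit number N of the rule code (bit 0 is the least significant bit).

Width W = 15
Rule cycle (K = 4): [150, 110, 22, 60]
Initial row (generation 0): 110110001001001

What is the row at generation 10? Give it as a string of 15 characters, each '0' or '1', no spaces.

Gen 0: 110110001001001
Gen 1 (rule 150): 000001011111111
Gen 2 (rule 110): 000011110000001
Gen 3 (rule 22): 000100001000011
Gen 4 (rule 60): 000110001100010
Gen 5 (rule 150): 001001010010111
Gen 6 (rule 110): 011011110111101
Gen 7 (rule 22): 100000000000001
Gen 8 (rule 60): 110000000000001
Gen 9 (rule 150): 001000000000011
Gen 10 (rule 110): 011000000000111

Answer: 011000000000111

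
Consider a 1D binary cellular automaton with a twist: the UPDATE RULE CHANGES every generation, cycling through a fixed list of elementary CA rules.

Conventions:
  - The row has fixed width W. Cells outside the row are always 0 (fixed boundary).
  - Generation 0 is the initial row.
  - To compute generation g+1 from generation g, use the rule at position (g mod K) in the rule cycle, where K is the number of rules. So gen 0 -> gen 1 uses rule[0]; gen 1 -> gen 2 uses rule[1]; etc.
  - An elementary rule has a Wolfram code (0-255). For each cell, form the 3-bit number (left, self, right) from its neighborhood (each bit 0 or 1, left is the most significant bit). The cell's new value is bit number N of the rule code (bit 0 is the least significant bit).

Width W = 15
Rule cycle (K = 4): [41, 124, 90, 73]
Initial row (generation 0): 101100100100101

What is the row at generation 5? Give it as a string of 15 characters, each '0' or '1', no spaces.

Gen 0: 101100100100101
Gen 1 (rule 41): 011000000000010
Gen 2 (rule 124): 011100000000011
Gen 3 (rule 90): 110110000000111
Gen 4 (rule 73): 110110111110101
Gen 5 (rule 41): 101101100001010

Answer: 101101100001010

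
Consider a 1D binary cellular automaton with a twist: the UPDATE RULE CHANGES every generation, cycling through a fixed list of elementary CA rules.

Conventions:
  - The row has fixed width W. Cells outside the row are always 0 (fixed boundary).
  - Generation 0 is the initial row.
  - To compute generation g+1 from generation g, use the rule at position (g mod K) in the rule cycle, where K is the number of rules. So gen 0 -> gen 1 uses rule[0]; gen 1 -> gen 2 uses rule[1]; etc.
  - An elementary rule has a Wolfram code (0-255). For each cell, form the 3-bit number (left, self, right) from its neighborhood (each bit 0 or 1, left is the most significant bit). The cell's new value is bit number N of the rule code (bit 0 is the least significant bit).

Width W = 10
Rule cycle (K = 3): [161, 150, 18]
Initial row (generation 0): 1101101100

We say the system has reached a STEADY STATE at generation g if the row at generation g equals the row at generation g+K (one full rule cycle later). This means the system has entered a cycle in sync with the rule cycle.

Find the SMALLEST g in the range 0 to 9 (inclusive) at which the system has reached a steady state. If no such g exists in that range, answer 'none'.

Answer: 6

Derivation:
Gen 0: 1101101100
Gen 1 (rule 161): 0010010001
Gen 2 (rule 150): 0111111011
Gen 3 (rule 18): 1000000000
Gen 4 (rule 161): 0011111111
Gen 5 (rule 150): 0101111110
Gen 6 (rule 18): 1000000001
Gen 7 (rule 161): 0011111100
Gen 8 (rule 150): 0101111010
Gen 9 (rule 18): 1000000001
Gen 10 (rule 161): 0011111100
Gen 11 (rule 150): 0101111010
Gen 12 (rule 18): 1000000001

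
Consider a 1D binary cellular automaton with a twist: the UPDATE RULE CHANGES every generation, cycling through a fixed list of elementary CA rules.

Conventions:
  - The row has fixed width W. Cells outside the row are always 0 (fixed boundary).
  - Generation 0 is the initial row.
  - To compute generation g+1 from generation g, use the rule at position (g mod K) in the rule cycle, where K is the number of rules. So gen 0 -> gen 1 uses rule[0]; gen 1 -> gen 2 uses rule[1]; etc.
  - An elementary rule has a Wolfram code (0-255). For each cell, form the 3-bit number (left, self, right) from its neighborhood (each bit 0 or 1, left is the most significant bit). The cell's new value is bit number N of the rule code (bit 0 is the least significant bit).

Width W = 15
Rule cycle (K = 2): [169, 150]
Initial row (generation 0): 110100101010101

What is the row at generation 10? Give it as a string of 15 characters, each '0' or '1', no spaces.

Answer: 111011000100110

Derivation:
Gen 0: 110100101010101
Gen 1 (rule 169): 101000010101010
Gen 2 (rule 150): 101100110101011
Gen 3 (rule 169): 011000101010110
Gen 4 (rule 150): 100101101010001
Gen 5 (rule 169): 000011010100100
Gen 6 (rule 150): 000100010111110
Gen 7 (rule 169): 110001001111100
Gen 8 (rule 150): 001011110111010
Gen 9 (rule 169): 100111101110100
Gen 10 (rule 150): 111011000100110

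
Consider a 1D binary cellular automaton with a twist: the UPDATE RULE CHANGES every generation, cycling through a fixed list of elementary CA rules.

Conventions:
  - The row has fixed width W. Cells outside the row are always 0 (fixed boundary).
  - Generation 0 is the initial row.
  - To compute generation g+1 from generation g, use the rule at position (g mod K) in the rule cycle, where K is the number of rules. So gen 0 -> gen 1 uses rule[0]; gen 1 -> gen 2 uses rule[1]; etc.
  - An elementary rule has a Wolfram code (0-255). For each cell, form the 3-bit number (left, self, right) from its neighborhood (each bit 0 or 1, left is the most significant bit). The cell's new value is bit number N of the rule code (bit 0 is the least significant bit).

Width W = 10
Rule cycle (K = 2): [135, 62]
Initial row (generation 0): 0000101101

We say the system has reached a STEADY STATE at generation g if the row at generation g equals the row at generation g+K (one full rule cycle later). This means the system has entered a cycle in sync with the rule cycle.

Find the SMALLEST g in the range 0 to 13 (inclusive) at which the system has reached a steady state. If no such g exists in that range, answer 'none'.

Gen 0: 0000101101
Gen 1 (rule 135): 1111100001
Gen 2 (rule 62): 1000010011
Gen 3 (rule 135): 1011110100
Gen 4 (rule 62): 1110001110
Gen 5 (rule 135): 0100110100
Gen 6 (rule 62): 1111101110
Gen 7 (rule 135): 0111000100
Gen 8 (rule 62): 1100101110
Gen 9 (rule 135): 0001100100
Gen 10 (rule 62): 0011011110
Gen 11 (rule 135): 1100001100
Gen 12 (rule 62): 1010011010
Gen 13 (rule 135): 1010100010
Gen 14 (rule 62): 1111110111
Gen 15 (rule 135): 0111100010

Answer: none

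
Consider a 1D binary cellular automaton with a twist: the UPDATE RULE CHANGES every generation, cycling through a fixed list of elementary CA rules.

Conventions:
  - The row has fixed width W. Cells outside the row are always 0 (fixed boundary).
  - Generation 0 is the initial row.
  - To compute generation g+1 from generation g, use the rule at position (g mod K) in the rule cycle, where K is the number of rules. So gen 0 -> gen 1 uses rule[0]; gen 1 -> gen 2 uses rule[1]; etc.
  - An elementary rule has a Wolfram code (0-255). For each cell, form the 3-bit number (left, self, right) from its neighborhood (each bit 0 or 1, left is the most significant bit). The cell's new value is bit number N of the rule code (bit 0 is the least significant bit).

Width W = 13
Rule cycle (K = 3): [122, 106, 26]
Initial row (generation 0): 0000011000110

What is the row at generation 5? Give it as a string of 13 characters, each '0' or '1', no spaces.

Answer: 1100011100001

Derivation:
Gen 0: 0000011000110
Gen 1 (rule 122): 0000111101111
Gen 2 (rule 106): 0001100111001
Gen 3 (rule 26): 0011011100110
Gen 4 (rule 122): 0111110111111
Gen 5 (rule 106): 1100011100001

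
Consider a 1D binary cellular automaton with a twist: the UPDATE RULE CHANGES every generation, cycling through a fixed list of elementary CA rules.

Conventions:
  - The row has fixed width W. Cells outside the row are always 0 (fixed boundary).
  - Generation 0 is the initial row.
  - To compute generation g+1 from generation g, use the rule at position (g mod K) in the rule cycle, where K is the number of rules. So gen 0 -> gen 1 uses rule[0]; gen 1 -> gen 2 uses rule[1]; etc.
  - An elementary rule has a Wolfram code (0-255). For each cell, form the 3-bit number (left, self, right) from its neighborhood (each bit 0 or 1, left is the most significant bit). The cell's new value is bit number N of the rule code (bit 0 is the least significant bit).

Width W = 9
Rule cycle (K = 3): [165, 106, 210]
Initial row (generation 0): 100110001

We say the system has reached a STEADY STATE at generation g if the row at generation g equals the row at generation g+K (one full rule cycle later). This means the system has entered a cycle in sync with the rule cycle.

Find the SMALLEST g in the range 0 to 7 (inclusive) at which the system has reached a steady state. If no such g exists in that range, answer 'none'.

Answer: none

Derivation:
Gen 0: 100110001
Gen 1 (rule 165): 100000101
Gen 2 (rule 106): 000001010
Gen 3 (rule 210): 000010001
Gen 4 (rule 165): 111010101
Gen 5 (rule 106): 101101010
Gen 6 (rule 210): 000100001
Gen 7 (rule 165): 110101101
Gen 8 (rule 106): 111011110
Gen 9 (rule 210): 011001111
Gen 10 (rule 165): 000000110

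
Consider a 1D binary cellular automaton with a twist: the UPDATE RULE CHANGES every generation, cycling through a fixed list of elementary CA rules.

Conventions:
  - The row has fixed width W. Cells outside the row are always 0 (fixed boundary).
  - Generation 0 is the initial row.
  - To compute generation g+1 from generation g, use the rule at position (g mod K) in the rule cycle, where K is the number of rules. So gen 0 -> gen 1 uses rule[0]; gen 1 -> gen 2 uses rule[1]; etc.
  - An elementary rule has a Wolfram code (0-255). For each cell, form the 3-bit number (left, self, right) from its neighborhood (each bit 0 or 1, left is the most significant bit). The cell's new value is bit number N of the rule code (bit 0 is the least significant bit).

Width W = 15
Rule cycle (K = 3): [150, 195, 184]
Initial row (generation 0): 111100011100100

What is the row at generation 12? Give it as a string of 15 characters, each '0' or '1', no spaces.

Answer: 000001110100110

Derivation:
Gen 0: 111100011100100
Gen 1 (rule 150): 011010101011110
Gen 2 (rule 195): 101000000001110
Gen 3 (rule 184): 010100000001101
Gen 4 (rule 150): 110110000010001
Gen 5 (rule 195): 010010111100110
Gen 6 (rule 184): 001001111010101
Gen 7 (rule 150): 011110110010101
Gen 8 (rule 195): 101110010100000
Gen 9 (rule 184): 011101001010000
Gen 10 (rule 150): 101001111011000
Gen 11 (rule 195): 000010111001011
Gen 12 (rule 184): 000001110100110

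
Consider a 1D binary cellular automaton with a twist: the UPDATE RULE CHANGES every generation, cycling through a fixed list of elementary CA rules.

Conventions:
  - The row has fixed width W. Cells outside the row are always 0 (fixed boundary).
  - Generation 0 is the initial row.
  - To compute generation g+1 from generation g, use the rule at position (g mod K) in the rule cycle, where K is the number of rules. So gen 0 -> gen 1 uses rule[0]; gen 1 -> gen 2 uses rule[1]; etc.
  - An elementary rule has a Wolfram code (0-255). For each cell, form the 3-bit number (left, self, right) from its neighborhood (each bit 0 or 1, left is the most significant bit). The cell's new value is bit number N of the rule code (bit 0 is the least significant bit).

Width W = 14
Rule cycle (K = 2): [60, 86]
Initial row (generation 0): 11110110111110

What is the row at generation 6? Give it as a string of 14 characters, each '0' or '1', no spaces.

Gen 0: 11110110111110
Gen 1 (rule 60): 10001101100001
Gen 2 (rule 86): 11010100110011
Gen 3 (rule 60): 10111110101010
Gen 4 (rule 86): 10000010101011
Gen 5 (rule 60): 11000011111110
Gen 6 (rule 86): 01100100000011

Answer: 01100100000011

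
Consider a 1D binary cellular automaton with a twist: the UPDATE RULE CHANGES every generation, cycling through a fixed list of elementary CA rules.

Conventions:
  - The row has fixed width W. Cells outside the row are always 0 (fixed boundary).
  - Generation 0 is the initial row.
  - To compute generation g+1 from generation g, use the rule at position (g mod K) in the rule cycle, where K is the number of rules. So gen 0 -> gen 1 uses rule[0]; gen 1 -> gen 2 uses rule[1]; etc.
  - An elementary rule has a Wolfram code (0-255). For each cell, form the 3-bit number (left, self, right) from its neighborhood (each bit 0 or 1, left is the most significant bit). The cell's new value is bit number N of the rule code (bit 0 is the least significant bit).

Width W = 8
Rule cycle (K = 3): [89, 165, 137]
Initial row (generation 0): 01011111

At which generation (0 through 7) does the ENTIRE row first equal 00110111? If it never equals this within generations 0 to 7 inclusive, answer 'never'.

Answer: never

Derivation:
Gen 0: 01011111
Gen 1 (rule 89): 00010001
Gen 2 (rule 165): 11010101
Gen 3 (rule 137): 10000000
Gen 4 (rule 89): 01111111
Gen 5 (rule 165): 00111110
Gen 6 (rule 137): 10111100
Gen 7 (rule 89): 00100111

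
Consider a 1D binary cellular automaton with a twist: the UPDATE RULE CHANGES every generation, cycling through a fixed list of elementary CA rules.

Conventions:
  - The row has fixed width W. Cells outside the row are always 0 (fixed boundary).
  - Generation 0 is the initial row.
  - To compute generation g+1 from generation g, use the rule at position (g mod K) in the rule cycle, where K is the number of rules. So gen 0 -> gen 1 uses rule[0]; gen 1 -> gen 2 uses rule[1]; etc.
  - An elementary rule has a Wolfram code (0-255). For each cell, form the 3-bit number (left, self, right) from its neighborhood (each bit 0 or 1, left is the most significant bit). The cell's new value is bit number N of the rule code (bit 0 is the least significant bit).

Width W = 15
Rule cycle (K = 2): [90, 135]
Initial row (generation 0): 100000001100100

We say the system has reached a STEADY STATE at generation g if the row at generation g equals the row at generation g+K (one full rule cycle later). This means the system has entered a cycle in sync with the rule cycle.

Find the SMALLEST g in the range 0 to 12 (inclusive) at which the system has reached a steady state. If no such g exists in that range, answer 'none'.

Gen 0: 100000001100100
Gen 1 (rule 90): 010000011111010
Gen 2 (rule 135): 110111101110010
Gen 3 (rule 90): 110100101011101
Gen 4 (rule 135): 000101101001001
Gen 5 (rule 90): 001001100110110
Gen 6 (rule 135): 111010001000000
Gen 7 (rule 90): 101001010100000
Gen 8 (rule 135): 101011010101111
Gen 9 (rule 90): 000011000001001
Gen 10 (rule 135): 111100011111011
Gen 11 (rule 90): 100110110001011
Gen 12 (rule 135): 101000000111000
Gen 13 (rule 90): 000100001101100
Gen 14 (rule 135): 111101110000001

Answer: none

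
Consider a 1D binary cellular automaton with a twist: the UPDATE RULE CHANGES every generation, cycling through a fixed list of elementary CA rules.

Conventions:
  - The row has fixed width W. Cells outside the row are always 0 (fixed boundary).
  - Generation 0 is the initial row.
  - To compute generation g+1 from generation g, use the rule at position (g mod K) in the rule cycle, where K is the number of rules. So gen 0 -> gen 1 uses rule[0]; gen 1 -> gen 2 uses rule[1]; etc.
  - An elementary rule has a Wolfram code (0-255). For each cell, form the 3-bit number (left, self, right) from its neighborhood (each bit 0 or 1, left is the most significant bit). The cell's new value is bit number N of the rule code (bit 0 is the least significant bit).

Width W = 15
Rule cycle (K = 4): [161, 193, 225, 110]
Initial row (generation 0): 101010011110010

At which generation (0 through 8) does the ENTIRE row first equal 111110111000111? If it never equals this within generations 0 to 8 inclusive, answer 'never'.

Answer: 8

Derivation:
Gen 0: 101010011110010
Gen 1 (rule 161): 010100001100000
Gen 2 (rule 193): 000001100101111
Gen 3 (rule 225): 111100100010111
Gen 4 (rule 110): 100101100111101
Gen 5 (rule 161): 000010000011010
Gen 6 (rule 193): 111000111001000
Gen 7 (rule 225): 011010011000011
Gen 8 (rule 110): 111110111000111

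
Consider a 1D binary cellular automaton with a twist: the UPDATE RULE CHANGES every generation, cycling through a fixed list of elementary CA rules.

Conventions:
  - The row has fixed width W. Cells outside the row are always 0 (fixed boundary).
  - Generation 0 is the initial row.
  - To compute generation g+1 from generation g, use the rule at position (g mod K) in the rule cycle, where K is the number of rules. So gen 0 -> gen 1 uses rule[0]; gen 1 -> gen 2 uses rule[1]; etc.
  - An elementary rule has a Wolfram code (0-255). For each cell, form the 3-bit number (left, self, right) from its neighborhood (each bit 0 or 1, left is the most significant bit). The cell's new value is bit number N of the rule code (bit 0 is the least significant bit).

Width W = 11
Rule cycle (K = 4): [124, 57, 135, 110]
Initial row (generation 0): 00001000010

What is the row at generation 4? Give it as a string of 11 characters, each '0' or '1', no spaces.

Answer: 11011000110

Derivation:
Gen 0: 00001000010
Gen 1 (rule 124): 00001100011
Gen 2 (rule 57): 11101011010
Gen 3 (rule 135): 01001000010
Gen 4 (rule 110): 11011000110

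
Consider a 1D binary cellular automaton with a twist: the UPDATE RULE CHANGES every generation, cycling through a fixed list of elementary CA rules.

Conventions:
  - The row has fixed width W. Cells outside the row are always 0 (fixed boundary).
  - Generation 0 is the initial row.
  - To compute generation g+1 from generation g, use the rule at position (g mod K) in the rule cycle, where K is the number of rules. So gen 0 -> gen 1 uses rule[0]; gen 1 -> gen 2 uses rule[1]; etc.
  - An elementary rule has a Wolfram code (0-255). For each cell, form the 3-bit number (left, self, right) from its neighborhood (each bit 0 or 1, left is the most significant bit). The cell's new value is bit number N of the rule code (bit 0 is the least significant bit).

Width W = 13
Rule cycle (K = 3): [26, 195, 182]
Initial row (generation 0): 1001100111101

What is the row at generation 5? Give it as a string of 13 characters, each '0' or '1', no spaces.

Answer: 0001100101000

Derivation:
Gen 0: 1001100111101
Gen 1 (rule 26): 0111011100000
Gen 2 (rule 195): 1011001101111
Gen 3 (rule 182): 1100110010110
Gen 4 (rule 26): 1011101100101
Gen 5 (rule 195): 0001100101000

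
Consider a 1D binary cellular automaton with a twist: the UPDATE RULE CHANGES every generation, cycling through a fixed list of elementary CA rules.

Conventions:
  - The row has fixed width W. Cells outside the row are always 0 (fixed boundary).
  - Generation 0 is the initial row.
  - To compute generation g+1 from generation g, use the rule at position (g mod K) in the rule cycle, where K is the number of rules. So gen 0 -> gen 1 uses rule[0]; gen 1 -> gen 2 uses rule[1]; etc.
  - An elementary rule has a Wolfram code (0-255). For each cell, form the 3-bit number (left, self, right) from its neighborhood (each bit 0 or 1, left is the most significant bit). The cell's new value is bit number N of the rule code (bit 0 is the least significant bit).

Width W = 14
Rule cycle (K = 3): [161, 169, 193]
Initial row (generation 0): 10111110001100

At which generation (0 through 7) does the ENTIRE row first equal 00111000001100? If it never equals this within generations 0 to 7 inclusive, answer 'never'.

Gen 0: 10111110001100
Gen 1 (rule 161): 01011100100001
Gen 2 (rule 169): 00111000001100
Gen 3 (rule 193): 10011011100101
Gen 4 (rule 161): 00000101000010
Gen 5 (rule 169): 11110010011000
Gen 6 (rule 193): 01110000001011
Gen 7 (rule 161): 00100111100100

Answer: 2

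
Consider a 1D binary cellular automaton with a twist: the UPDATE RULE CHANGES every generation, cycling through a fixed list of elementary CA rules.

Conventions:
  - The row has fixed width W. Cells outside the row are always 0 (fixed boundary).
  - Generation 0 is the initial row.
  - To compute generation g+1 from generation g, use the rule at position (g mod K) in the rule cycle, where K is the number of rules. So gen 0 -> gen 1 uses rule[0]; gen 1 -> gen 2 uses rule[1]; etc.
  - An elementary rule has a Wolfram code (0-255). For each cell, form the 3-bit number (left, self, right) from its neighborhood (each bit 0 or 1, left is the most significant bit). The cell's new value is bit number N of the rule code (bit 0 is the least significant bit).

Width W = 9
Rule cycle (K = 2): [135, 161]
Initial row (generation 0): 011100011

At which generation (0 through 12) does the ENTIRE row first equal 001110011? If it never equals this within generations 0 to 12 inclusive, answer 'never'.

Gen 0: 011100011
Gen 1 (rule 135): 101001100
Gen 2 (rule 161): 010000001
Gen 3 (rule 135): 110111111
Gen 4 (rule 161): 001011110
Gen 5 (rule 135): 111001100
Gen 6 (rule 161): 010000001
Gen 7 (rule 135): 110111111
Gen 8 (rule 161): 001011110
Gen 9 (rule 135): 111001100
Gen 10 (rule 161): 010000001
Gen 11 (rule 135): 110111111
Gen 12 (rule 161): 001011110

Answer: never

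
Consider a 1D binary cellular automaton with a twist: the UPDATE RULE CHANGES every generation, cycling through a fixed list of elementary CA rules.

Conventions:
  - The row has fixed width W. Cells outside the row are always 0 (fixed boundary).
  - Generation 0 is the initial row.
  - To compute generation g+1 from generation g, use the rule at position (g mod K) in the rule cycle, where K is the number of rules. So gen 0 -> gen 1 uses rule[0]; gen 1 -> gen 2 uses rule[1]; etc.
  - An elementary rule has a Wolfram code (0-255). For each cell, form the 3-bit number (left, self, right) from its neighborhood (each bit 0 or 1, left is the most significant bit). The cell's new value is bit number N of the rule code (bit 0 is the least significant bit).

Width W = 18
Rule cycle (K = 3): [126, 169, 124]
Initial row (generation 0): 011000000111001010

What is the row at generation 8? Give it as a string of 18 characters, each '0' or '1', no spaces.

Gen 0: 011000000111001010
Gen 1 (rule 126): 111100001101111111
Gen 2 (rule 169): 111001101011111110
Gen 3 (rule 124): 101101111110000011
Gen 4 (rule 126): 111111000011000111
Gen 5 (rule 169): 111110011010010110
Gen 6 (rule 124): 100011011111011111
Gen 7 (rule 126): 110111110001110001
Gen 8 (rule 169): 101111100101100100

Answer: 101111100101100100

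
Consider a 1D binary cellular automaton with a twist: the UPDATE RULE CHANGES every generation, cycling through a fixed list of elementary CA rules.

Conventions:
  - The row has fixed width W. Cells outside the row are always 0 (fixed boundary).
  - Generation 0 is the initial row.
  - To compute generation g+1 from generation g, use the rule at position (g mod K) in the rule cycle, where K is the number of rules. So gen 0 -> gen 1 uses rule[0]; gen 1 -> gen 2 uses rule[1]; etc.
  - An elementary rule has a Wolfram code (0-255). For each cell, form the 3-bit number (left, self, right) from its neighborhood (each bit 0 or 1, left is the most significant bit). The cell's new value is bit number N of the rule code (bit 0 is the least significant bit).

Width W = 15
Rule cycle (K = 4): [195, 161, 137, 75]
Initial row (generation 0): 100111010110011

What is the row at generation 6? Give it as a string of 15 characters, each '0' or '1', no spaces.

Gen 0: 100111010110011
Gen 1 (rule 195): 001011000010101
Gen 2 (rule 161): 100100011001010
Gen 3 (rule 137): 000001010000000
Gen 4 (rule 75): 111110000111111
Gen 5 (rule 195): 011110111011111
Gen 6 (rule 161): 001101010101110

Answer: 001101010101110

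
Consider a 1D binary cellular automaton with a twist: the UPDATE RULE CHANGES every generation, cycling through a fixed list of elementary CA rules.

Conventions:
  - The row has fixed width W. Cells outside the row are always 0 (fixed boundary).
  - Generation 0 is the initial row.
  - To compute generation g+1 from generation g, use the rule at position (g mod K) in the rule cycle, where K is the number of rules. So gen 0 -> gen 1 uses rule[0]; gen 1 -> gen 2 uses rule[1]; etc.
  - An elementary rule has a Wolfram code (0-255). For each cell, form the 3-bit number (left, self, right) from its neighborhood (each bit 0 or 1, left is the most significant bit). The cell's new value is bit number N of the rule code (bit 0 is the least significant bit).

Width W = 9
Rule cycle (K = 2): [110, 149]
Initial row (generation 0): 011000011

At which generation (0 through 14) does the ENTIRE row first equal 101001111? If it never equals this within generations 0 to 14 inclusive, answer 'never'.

Answer: 11

Derivation:
Gen 0: 011000011
Gen 1 (rule 110): 111000111
Gen 2 (rule 149): 010110010
Gen 3 (rule 110): 111110110
Gen 4 (rule 149): 011100001
Gen 5 (rule 110): 110100011
Gen 6 (rule 149): 000111000
Gen 7 (rule 110): 001101000
Gen 8 (rule 149): 100001111
Gen 9 (rule 110): 100011001
Gen 10 (rule 149): 111000101
Gen 11 (rule 110): 101001111
Gen 12 (rule 149): 101100110
Gen 13 (rule 110): 111101110
Gen 14 (rule 149): 011000101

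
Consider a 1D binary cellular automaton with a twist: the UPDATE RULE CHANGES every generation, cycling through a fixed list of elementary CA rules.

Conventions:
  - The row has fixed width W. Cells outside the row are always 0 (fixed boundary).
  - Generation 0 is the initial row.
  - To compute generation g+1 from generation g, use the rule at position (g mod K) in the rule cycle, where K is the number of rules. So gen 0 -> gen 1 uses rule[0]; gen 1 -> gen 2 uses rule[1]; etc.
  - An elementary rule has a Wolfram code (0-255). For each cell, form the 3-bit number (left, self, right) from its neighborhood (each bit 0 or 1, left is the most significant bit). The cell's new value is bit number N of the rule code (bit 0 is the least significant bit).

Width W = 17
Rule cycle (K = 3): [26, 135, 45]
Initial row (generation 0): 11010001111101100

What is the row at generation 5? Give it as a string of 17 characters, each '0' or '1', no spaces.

Answer: 10110000111010001

Derivation:
Gen 0: 11010001111101100
Gen 1 (rule 26): 10001011000001010
Gen 2 (rule 135): 10111000011111010
Gen 3 (rule 45): 11100011010000110
Gen 4 (rule 26): 10010110001001101
Gen 5 (rule 135): 10110000111010001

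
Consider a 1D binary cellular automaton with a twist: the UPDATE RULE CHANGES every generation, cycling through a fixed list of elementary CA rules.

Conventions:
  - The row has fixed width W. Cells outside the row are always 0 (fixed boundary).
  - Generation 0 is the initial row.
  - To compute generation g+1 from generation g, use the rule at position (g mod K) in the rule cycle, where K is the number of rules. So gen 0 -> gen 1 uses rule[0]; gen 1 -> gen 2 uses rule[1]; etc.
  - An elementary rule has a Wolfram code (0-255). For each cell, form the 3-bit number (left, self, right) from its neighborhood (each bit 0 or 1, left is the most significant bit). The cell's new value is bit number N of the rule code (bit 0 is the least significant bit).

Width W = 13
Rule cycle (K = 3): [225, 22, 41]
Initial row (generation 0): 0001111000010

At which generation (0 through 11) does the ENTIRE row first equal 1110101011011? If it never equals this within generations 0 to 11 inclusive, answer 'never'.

Gen 0: 0001111000010
Gen 1 (rule 225): 1100111011000
Gen 2 (rule 22): 0011000000100
Gen 3 (rule 41): 1010011110001
Gen 4 (rule 225): 0100001110100
Gen 5 (rule 22): 1110010000110
Gen 6 (rule 41): 1000000110100
Gen 7 (rule 225): 0011110011001
Gen 8 (rule 22): 0100001100111
Gen 9 (rule 41): 0001101000100
Gen 10 (rule 225): 1100110010001
Gen 11 (rule 22): 0011001111011

Answer: never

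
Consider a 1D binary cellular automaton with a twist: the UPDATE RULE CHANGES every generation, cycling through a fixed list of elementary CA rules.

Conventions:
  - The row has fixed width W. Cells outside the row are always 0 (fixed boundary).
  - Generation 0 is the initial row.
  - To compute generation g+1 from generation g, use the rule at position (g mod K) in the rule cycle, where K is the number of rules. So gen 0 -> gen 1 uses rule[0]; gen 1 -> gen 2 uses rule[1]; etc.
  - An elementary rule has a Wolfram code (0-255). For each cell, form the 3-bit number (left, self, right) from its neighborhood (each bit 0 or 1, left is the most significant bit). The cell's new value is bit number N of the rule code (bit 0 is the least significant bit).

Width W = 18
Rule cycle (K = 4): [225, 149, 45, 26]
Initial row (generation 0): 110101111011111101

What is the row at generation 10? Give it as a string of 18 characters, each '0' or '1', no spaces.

Answer: 011101111101110111

Derivation:
Gen 0: 110101111011111101
Gen 1 (rule 225): 011010111101111110
Gen 2 (rule 149): 000010011000111101
Gen 3 (rule 45): 111010010010100011
Gen 4 (rule 26): 100001101100010110
Gen 5 (rule 225): 001100110101001010
Gen 6 (rule 149): 100010000101101011
Gen 7 (rule 45): 101010110111011110
Gen 8 (rule 26): 000000100100010001
Gen 9 (rule 225): 111110000001000100
Gen 10 (rule 149): 011101111101110111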